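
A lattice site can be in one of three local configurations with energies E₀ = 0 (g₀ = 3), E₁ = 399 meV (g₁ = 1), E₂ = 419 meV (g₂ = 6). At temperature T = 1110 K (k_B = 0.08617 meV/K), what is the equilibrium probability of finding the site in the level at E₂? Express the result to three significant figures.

k_BT = 0.08617 × 1110 K = 95.649 meV.
Eᵢ/kT = 0, 4.1715, 4.3806.
Z = Σ gᵢe^(−Eᵢ/kT) = 3·e^(−0) + 1·e^(−4.1715) + 6·e^(−4.3806) = 3.0000 + 0.015429 + 0.075107 = 3.0905.
P₂ = g₂ e^(−E₂/kT) / Z = 0.075107/3.0905 = 0.0243.

0.0243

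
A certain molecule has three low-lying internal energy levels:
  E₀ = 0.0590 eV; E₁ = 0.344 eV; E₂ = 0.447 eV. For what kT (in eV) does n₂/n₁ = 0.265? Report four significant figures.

0.07756 eV

n₂/n₁ = exp[−(E₂−E₁)/kT] = 0.265.
⇒ (E₂−E₁)/kT = ln(1/0.265) = ln(3.77358) = 1.32802.
kT = 0.103 eV / 1.32802 = 0.07756 eV.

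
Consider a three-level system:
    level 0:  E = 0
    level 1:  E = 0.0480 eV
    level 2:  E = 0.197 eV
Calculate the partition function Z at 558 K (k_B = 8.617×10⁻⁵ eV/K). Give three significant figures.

k_BT = 8.617×10⁻⁵ × 558 K = 0.048083 eV.
Eᵢ/kT = 0, 0.99827, 4.0971.
Z = Σ e^(−Eᵢ/kT) = e^(−0) + e^(−0.99827) + e^(−4.0971) = 1.0000 + 0.36852 + 0.016621 = 1.3851.

Z = 1.39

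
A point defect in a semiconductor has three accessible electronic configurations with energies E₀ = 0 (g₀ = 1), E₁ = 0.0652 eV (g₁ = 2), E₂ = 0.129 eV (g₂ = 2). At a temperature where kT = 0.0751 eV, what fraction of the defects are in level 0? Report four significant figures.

0.4549

Eᵢ/kT = 0, 0.868176, 1.71771.
Z = Σ gᵢe^(−Eᵢ/kT) = 1·e^(−0) + 2·e^(−0.868176) + 2·e^(−1.71771) = 1.00000 + 0.839433 + 0.358953 = 2.19839.
P₀ = g₀ e^(−E₀/kT) / Z = 1.00000/2.19839 = 0.4549.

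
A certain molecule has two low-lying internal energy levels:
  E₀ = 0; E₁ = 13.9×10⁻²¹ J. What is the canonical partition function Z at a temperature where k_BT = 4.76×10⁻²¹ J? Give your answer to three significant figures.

Eᵢ/kT = 0, 2.9202.
Z = Σ e^(−Eᵢ/kT) = e^(−0) + e^(−2.9202) = 1.0000 + 0.053923 = 1.0539.

Z = 1.05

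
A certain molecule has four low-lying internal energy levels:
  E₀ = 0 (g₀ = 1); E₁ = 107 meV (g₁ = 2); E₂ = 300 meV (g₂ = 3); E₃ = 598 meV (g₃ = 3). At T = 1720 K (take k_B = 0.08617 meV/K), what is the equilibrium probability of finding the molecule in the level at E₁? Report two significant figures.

k_BT = 0.08617 × 1720 K = 148.2 meV.
Eᵢ/kT = 0, 0.7220, 2.024, 4.035.
Z = Σ gᵢe^(−Eᵢ/kT) = 1·e^(−0) + 2·e^(−0.7220) + 3·e^(−2.024) + 3·e^(−4.035) = 1.000 + 0.9716 + 0.3964 + 0.05306 = 2.421.
P₁ = g₁ e^(−E₁/kT) / Z = 0.9716/2.421 = 0.40.

0.40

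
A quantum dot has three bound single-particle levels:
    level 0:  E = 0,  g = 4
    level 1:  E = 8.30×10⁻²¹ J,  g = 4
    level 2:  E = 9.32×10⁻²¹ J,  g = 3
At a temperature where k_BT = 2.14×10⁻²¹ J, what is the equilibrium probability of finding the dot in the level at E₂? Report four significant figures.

0.009347

Eᵢ/kT = 0, 3.87850, 4.35514.
Z = Σ gᵢe^(−Eᵢ/kT) = 4·e^(−0) + 4·e^(−3.87850) + 3·e^(−4.35514) = 4.00000 + 0.0827273 + 0.0385219 = 4.12125.
P₂ = g₂ e^(−E₂/kT) / Z = 0.0385219/4.12125 = 0.009347.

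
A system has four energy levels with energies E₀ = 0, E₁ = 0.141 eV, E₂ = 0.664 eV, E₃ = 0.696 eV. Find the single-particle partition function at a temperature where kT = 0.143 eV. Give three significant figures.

Z = 1.39

Eᵢ/kT = 0, 0.98601, 4.6434, 4.8671.
Z = Σ e^(−Eᵢ/kT) = e^(−0) + e^(−0.98601) + e^(−4.6434) + e^(−4.8671) = 1.0000 + 0.37306 + 0.0096249 + 0.0076957 = 1.3904.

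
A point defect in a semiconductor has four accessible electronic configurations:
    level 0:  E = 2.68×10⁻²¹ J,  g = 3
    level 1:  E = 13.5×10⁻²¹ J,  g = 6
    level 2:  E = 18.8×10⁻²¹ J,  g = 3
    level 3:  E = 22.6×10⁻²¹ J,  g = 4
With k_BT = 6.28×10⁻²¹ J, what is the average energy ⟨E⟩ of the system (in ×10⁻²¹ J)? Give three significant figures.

6.85 ×10⁻²¹ J

Eᵢ/kT = 0.42675, 2.1497, 2.9936, 3.5987.
Z = Σ gᵢe^(−Eᵢ/kT) = 3·e^(−0.42675) + 6·e^(−2.1497) + 3·e^(−2.9936) + 4·e^(−3.5987) = 1.9579 + 0.69911 + 0.15032 + 0.10944 = 2.9168.
⟨E⟩ = Σ Eᵢ gᵢe^(−Eᵢ/kT) / Z = (2.68·1.9579 + 13.5·0.69911 + 18.8·0.15032 + 22.6·0.10944) / 2.9168 = 6.85 ×10⁻²¹ J.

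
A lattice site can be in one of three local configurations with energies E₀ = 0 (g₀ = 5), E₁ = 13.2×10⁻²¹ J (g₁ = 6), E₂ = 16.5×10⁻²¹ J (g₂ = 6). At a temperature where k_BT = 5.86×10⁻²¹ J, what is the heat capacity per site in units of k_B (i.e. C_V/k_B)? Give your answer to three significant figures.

Eᵢ/kT = 0, 2.2526, 2.8157.
Z = Σ gᵢe^(−Eᵢ/kT) = 5·e^(−0) + 6·e^(−2.2526) + 6·e^(−2.8157) = 5.0000 + 0.63075 + 0.35918 = 5.9899.
⟨E⟩ = 2.3794, ⟨E²⟩ = 34.673.
C_V/k_B = (⟨E²⟩ − ⟨E⟩²)/(kT)² = (34.673 − 5.6615)/34.340 = 0.845.

0.845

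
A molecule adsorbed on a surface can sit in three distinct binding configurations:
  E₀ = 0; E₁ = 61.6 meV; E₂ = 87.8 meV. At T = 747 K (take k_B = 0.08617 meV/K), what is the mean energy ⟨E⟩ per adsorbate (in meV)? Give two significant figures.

28 meV

k_BT = 0.08617 × 747 K = 64.37 meV.
Eᵢ/kT = 0, 0.9570, 1.364.
Z = Σ e^(−Eᵢ/kT) = e^(−0) + e^(−0.9570) + e^(−1.364) = 1.000 + 0.3840 + 0.2556 = 1.640.
⟨E⟩ = Σ Eᵢ e^(−Eᵢ/kT) / Z = (0·1.000 + 61.6·0.3840 + 87.8·0.2556) / 1.640 = 28 meV.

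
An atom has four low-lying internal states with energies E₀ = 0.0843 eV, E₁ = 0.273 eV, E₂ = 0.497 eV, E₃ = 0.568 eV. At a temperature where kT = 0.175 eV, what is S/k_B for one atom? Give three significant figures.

Eᵢ/kT = 0.48171, 1.5600, 2.8400, 3.2457.
Z = Σ e^(−Eᵢ/kT) = e^(−0.48171) + e^(−1.5600) + e^(−2.8400) + e^(−3.2457) = 0.61773 + 0.21014 + 0.058426 + 0.038941 = 0.92524.
⟨E⟩ = Σ EᵢPᵢ = 0.17358 eV.
S/k_B = ln Z + ⟨E⟩/kT = ln(0.92524) + 0.17358/0.175 = -0.077702 + 0.99189 = 0.914.

0.914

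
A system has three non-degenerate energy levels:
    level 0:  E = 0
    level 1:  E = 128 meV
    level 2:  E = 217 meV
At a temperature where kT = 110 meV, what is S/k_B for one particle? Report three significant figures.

Eᵢ/kT = 0, 1.1636, 1.9727.
Z = Σ e^(−Eᵢ/kT) = e^(−0) + e^(−1.1636) + e^(−1.9727) = 1.0000 + 0.31236 + 0.13908 = 1.4514.
⟨E⟩ = Σ EᵢPᵢ = 48.341 meV.
S/k_B = ln Z + ⟨E⟩/kT = ln(1.4514) + 48.341/110 = 0.37253 + 0.43946 = 0.812.

0.812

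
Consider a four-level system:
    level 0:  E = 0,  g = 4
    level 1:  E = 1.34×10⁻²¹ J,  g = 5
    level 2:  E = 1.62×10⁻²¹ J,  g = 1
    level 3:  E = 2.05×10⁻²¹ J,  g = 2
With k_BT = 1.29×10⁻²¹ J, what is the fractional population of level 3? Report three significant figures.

Eᵢ/kT = 0, 1.0388, 1.2558, 1.5891.
Z = Σ gᵢe^(−Eᵢ/kT) = 4·e^(−0) + 5·e^(−1.0388) + 1·e^(−1.2558) + 2·e^(−1.5891) = 4.0000 + 1.7694 + 0.28485 + 0.40822 = 6.4625.
P₃ = g₃ e^(−E₃/kT) / Z = 0.40822/6.4625 = 0.0632.

0.0632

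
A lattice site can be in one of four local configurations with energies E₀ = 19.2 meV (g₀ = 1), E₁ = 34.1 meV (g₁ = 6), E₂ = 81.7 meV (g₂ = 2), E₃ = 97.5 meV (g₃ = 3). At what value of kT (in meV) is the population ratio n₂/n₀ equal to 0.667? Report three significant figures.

56.9 meV

n₂/n₀ = (g₂/g₀) exp[−(E₂−E₀)/kT] = 0.667.
⇒ (E₂−E₀)/kT = ln((2/1)/0.667) = ln(2.9985) = 1.0981.
kT = 62.5 meV / 1.0981 = 56.9 meV.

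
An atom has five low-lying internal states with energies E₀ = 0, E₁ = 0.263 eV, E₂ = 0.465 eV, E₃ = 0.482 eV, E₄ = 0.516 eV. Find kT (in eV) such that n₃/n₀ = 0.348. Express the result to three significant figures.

0.457 eV

n₃/n₀ = exp[−(E₃−E₀)/kT] = 0.348.
⇒ (E₃−E₀)/kT = ln(1/0.348) = ln(2.8736) = 1.0556.
kT = 0.482 eV / 1.0556 = 0.457 eV.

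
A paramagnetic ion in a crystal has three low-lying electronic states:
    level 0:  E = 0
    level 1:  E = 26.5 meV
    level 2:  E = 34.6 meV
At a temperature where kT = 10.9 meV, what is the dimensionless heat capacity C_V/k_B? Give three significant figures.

0.739

Eᵢ/kT = 0, 2.4312, 3.1743.
Z = Σ e^(−Eᵢ/kT) = e^(−0) + e^(−2.4312) + e^(−3.1743) = 1.0000 + 0.087931 + 0.041823 = 1.1298.
⟨E⟩ = 3.3433 meV, ⟨E²⟩ = 98.972 meV².
C_V/k_B = (⟨E²⟩ − ⟨E⟩²)/(kT)² = (98.972 − 11.178)/118.81 = 0.739.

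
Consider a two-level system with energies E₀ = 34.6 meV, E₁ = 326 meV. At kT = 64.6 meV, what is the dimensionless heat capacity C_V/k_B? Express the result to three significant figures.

0.219

Eᵢ/kT = 0.53560, 5.0464.
Z = Σ e^(−Eᵢ/kT) = e^(−0.53560) + e^(−5.0464) = 0.58532 + 0.0064324 = 0.59175.
⟨E⟩ = 37.768 meV, ⟨E²⟩ = 2339.4 meV².
C_V/k_B = (⟨E²⟩ − ⟨E⟩²)/(kT)² = (2339.4 − 1426.4)/4173.2 = 0.219.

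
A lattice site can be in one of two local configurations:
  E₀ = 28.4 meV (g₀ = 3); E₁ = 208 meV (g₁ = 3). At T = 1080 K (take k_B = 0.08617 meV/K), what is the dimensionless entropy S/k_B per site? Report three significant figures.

k_BT = 0.08617 × 1080 K = 93.064 meV.
Eᵢ/kT = 0.30517, 2.2350.
Z = Σ gᵢe^(−Eᵢ/kT) = 3·e^(−0.30517) + 3·e^(−2.2350) = 2.2110 + 0.32098 = 2.5320.
⟨E⟩ = Σ EᵢPᵢ = 51.168 meV.
S/k_B = ln Z + ⟨E⟩/kT = ln(2.5320) + 51.168/93.064 = 0.92901 + 0.54982 = 1.48.

1.48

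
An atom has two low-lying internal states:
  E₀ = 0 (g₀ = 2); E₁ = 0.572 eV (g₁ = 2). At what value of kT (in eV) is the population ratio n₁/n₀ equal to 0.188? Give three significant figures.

n₁/n₀ = (g₁/g₀) exp[−(E₁−E₀)/kT] = 0.188.
⇒ (E₁−E₀)/kT = ln((2/2)/0.188) = ln(5.3191) = 1.6713.
kT = 0.572 eV / 1.6713 = 0.342 eV.

0.342 eV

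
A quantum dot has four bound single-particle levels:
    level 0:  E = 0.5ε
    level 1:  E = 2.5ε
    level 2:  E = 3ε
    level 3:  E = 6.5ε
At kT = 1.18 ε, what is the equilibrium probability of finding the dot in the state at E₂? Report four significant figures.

Eᵢ/kT = 0.423729, 2.11864, 2.54237, 5.50847.
Z = Σ e^(−Eᵢ/kT) = e^(−0.423729) + e^(−2.11864) + e^(−2.54237) + e^(−5.50847) = 0.654601 + 0.120195 + 0.0786797 + 0.00405230 = 0.857528.
P₂ = e^(−E₂/kT) / Z = 0.0786797/0.857528 = 0.09175.

0.09175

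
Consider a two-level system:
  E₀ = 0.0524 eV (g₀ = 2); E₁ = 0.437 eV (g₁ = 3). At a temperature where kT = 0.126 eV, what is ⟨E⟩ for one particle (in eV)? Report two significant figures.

Eᵢ/kT = 0.4159, 3.468.
Z = Σ gᵢe^(−Eᵢ/kT) = 2·e^(−0.4159) + 3·e^(−3.468) = 1.319 + 0.09354 = 1.413.
⟨E⟩ = Σ Eᵢ gᵢe^(−Eᵢ/kT) / Z = (0.0524·1.319 + 0.437·0.09354) / 1.413 = 0.078 eV.

0.078 eV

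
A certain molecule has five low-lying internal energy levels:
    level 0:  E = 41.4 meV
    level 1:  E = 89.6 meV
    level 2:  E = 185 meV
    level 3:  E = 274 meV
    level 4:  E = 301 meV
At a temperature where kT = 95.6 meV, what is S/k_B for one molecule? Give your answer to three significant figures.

Eᵢ/kT = 0.43305, 0.93724, 1.9351, 2.8661, 3.1485.
Z = Σ e^(−Eᵢ/kT) = e^(−0.43305) + e^(−0.93724) + e^(−1.9351) + e^(−2.8661) + e^(−3.1485) = 0.64853 + 0.39171 + 0.14441 + 0.056920 + 0.042916 = 1.2845.
⟨E⟩ = Σ EᵢPᵢ = 91.223 meV.
S/k_B = ln Z + ⟨E⟩/kT = ln(1.2845) + 91.223/95.6 = 0.25037 + 0.95422 = 1.20.

1.20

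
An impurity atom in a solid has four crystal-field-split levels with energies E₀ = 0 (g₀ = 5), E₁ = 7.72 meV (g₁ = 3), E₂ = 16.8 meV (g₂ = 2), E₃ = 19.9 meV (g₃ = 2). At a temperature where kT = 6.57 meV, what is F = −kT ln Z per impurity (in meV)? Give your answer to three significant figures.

-12.0 meV

Eᵢ/kT = 0, 1.1750, 2.5571, 3.0289.
Z = Σ gᵢe^(−Eᵢ/kT) = 5·e^(−0) + 3·e^(−1.1750) + 2·e^(−2.5571) + 2·e^(−3.0289) = 5.0000 + 0.92646 + 0.15506 + 0.096738 = 6.1783.
F = −kT ln Z = −6.57 × ln(6.1783) = −6.57 × 1.8210 = -12.0 meV.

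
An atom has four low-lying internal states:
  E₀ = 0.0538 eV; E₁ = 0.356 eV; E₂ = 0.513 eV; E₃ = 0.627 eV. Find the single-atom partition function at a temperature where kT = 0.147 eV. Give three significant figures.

Eᵢ/kT = 0.36599, 2.4218, 3.4898, 4.2653.
Z = Σ e^(−Eᵢ/kT) = e^(−0.36599) + e^(−2.4218) + e^(−3.4898) + e^(−4.2653) = 0.69351 + 0.088762 + 0.030507 + 0.014048 = 0.82683.

Z = 0.827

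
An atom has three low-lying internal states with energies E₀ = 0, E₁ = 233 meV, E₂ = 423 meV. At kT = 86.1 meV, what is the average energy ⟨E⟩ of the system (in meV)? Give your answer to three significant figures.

Eᵢ/kT = 0, 2.7062, 4.9129.
Z = Σ e^(−Eᵢ/kT) = e^(−0) + e^(−2.7062) + e^(−4.9129) = 1.0000 + 0.066790 + 0.0073511 = 1.0741.
⟨E⟩ = Σ Eᵢ e^(−Eᵢ/kT) / Z = (0·1.0000 + 233·0.066790 + 423·0.0073511) / 1.0741 = 17.4 meV.

17.4 meV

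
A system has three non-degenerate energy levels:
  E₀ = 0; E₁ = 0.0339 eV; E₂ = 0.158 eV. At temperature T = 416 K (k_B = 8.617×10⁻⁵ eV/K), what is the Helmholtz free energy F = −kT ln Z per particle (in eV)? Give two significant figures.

k_BT = 8.617×10⁻⁵ × 416 K = 0.03585 eV.
Eᵢ/kT = 0, 0.9456, 4.407.
Z = Σ e^(−Eᵢ/kT) = e^(−0) + e^(−0.9456) + e^(−4.407) = 1.000 + 0.3884 + 0.01219 = 1.401.
F = −kT ln Z = −0.03585 × ln(1.401) = −0.03585 × 0.3372 = -0.012 eV.

-0.012 eV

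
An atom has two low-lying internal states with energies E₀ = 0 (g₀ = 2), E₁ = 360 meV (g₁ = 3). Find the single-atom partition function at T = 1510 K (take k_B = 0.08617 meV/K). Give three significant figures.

Z = 2.19

k_BT = 0.08617 × 1510 K = 130.12 meV.
Eᵢ/kT = 0, 2.7667.
Z = Σ gᵢe^(−Eᵢ/kT) = 2·e^(−0) + 3·e^(−2.7667) = 2.0000 + 0.18861 = 2.1886.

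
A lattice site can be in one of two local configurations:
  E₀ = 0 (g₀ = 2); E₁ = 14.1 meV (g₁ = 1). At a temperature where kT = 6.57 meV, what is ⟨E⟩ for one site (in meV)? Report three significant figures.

Eᵢ/kT = 0, 2.1461.
Z = Σ gᵢe^(−Eᵢ/kT) = 2·e^(−0) + 1·e^(−2.1461) = 2.0000 + 0.11694 = 2.1169.
⟨E⟩ = Σ Eᵢ gᵢe^(−Eᵢ/kT) / Z = (0·2.0000 + 14.1·0.11694) / 2.1169 = 0.779 meV.

0.779 meV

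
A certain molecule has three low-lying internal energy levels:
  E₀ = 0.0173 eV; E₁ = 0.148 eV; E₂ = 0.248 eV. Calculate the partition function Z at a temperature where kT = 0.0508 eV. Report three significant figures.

Z = 0.773

Eᵢ/kT = 0.34055, 2.9134, 4.8819.
Z = Σ e^(−Eᵢ/kT) = e^(−0.34055) + e^(−2.9134) + e^(−4.8819) = 0.71138 + 0.054291 + 0.0075826 = 0.77325.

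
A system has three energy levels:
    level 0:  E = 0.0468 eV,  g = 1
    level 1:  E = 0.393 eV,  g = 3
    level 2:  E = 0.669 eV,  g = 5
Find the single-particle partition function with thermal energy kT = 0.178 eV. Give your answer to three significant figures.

Eᵢ/kT = 0.26292, 2.2079, 3.7584.
Z = Σ gᵢe^(−Eᵢ/kT) = 1·e^(−0.26292) + 3·e^(−2.2079) + 5·e^(−3.7584) = 0.76880 + 0.32979 + 0.11661 = 1.2152.

Z = 1.22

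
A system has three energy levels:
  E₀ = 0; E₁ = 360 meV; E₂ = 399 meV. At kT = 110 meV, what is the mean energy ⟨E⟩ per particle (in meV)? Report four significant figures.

Eᵢ/kT = 0, 3.27273, 3.62727.
Z = Σ e^(−Eᵢ/kT) = e^(−0) + e^(−3.27273) + e^(−3.62727) = 1.00000 + 0.0379028 + 0.0265887 = 1.06449.
⟨E⟩ = Σ Eᵢ e^(−Eᵢ/kT) / Z = (0·1.00000 + 360·0.0379028 + 399·0.0265887) / 1.06449 = 22.78 meV.

22.78 meV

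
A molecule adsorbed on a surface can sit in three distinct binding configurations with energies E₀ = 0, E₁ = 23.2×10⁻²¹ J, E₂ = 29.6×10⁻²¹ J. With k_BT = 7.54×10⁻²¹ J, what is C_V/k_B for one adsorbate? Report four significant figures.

0.6524

Eᵢ/kT = 0, 3.07692, 3.92573.
Z = Σ e^(−Eᵢ/kT) = e^(−0) + e^(−3.07692) + e^(−3.92573) = 1.00000 + 0.0461010 + 0.0197277 = 1.06583.
⟨E⟩ = 1.55136, ⟨E²⟩ = 39.4979.
C_V/k_B = (⟨E²⟩ − ⟨E⟩²)/(kT)² = (39.4979 − 2.40672)/56.8516 = 0.6524.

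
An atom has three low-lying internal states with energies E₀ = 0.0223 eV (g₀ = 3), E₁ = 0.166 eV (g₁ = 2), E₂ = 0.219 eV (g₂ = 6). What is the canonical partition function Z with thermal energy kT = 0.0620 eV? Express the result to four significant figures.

Z = 2.407

Eᵢ/kT = 0.359677, 2.67742, 3.53226.
Z = Σ gᵢe^(−Eᵢ/kT) = 3·e^(−0.359677) + 2·e^(−2.67742) + 6·e^(−3.53226) = 2.09371 + 0.137481 + 0.175433 = 2.40662.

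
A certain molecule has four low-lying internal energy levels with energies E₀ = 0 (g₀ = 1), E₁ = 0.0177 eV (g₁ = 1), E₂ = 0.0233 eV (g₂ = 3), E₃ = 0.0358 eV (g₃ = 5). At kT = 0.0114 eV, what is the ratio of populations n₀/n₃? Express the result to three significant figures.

4.62

n₀/n₃ = (g₀/g₃) exp[−(E₀−E₃)/kT] = (1/5) × exp(−(-0.0358 eV)/(0.0114 eV)) = (1/5) × exp(3.1404) = 4.62.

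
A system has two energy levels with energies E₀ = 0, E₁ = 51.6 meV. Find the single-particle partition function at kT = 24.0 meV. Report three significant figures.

Eᵢ/kT = 0, 2.1500.
Z = Σ e^(−Eᵢ/kT) = e^(−0) + e^(−2.1500) = 1.0000 + 0.11648 = 1.1165.

Z = 1.12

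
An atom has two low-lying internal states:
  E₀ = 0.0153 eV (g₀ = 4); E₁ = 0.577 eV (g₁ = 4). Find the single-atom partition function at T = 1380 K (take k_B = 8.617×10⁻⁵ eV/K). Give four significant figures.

Z = 3.548

k_BT = 8.617×10⁻⁵ × 1380 K = 0.118915 eV.
Eᵢ/kT = 0.128663, 4.85221.
Z = Σ gᵢe^(−Eᵢ/kT) = 4·e^(−0.128663) + 4·e^(−4.85221) = 3.51708 + 0.0312444 = 3.54832.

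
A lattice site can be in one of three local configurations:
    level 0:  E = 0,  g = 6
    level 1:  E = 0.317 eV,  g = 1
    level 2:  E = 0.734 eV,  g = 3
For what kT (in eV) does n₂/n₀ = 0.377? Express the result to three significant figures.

n₂/n₀ = (g₂/g₀) exp[−(E₂−E₀)/kT] = 0.377.
⇒ (E₂−E₀)/kT = ln((3/6)/0.377) = ln(1.3263) = 0.28239.
kT = 0.734 eV / 0.28239 = 2.60 eV.

2.60 eV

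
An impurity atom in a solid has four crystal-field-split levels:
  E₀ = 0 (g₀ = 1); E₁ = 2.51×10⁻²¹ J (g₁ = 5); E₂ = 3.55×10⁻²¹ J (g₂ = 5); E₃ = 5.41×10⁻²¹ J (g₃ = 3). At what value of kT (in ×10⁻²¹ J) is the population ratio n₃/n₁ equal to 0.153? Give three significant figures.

n₃/n₁ = (g₃/g₁) exp[−(E₃−E₁)/kT] = 0.153.
⇒ (E₃−E₁)/kT = ln((3/5)/0.153) = ln(3.9216) = 1.3665.
kT = 2.90 ×10⁻²¹ J / 1.3665 = 2.12 ×10⁻²¹ J.

2.12 ×10⁻²¹ J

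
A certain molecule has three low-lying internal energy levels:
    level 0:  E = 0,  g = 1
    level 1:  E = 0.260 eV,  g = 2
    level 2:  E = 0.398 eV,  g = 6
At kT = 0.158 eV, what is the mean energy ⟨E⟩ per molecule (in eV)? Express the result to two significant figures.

0.16 eV

Eᵢ/kT = 0, 1.646, 2.519.
Z = Σ gᵢe^(−Eᵢ/kT) = 1·e^(−0) + 2·e^(−1.646) + 6·e^(−2.519) = 1.000 + 0.3856 + 0.4832 = 1.869.
⟨E⟩ = Σ Eᵢ gᵢe^(−Eᵢ/kT) / Z = (0·1.000 + 0.260·0.3856 + 0.398·0.4832) / 1.869 = 0.16 eV.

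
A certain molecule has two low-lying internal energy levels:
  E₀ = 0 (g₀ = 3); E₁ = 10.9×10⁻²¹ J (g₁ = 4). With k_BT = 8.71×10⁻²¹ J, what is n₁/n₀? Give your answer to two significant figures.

0.38

n₁/n₀ = (g₁/g₀) exp[−(E₁−E₀)/kT] = (4/3) × exp(−(10.9 ×10⁻²¹ J)/(8.71 ×10⁻²¹ J)) = (4/3) × exp(-1.251) = 0.38.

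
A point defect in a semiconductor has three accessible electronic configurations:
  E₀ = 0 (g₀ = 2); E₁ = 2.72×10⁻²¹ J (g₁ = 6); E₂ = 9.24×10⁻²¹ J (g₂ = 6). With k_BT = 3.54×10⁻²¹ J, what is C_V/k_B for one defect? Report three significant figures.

0.493

Eᵢ/kT = 0, 0.76836, 2.6102.
Z = Σ gᵢe^(−Eᵢ/kT) = 2·e^(−0) + 6·e^(−0.76836) + 6·e^(−2.6102) = 2.0000 + 2.7826 + 0.44112 = 5.2237.
⟨E⟩ = 2.2292, ⟨E²⟩ = 11.151.
C_V/k_B = (⟨E²⟩ − ⟨E⟩²)/(kT)² = (11.151 − 4.9693)/12.532 = 0.493.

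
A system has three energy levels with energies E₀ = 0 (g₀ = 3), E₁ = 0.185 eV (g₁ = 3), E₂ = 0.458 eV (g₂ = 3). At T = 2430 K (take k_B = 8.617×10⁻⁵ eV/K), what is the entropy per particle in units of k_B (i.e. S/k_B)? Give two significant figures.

1.9

k_BT = 8.617×10⁻⁵ × 2430 K = 0.2094 eV.
Eᵢ/kT = 0, 0.8835, 2.187.
Z = Σ gᵢe^(−Eᵢ/kT) = 3·e^(−0) + 3·e^(−0.8835) + 3·e^(−2.187) = 3.000 + 1.240 + 0.3368 = 4.577.
⟨E⟩ = Σ EᵢPᵢ = 0.08382 eV.
S/k_B = ln Z + ⟨E⟩/kT = ln(4.577) + 0.08382/0.2094 = 1.521 + 0.4003 = 1.9.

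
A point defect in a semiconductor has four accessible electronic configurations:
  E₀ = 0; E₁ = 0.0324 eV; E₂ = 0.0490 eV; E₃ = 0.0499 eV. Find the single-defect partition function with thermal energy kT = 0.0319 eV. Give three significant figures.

Z = 1.79

Eᵢ/kT = 0, 1.0157, 1.5361, 1.5643.
Z = Σ e^(−Eᵢ/kT) = e^(−0) + e^(−1.0157) + e^(−1.5361) + e^(−1.5643) = 1.0000 + 0.36215 + 0.21522 + 0.20923 = 1.7866.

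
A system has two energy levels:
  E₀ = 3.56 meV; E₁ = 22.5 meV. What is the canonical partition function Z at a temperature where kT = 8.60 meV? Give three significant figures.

Z = 0.734

Eᵢ/kT = 0.41395, 2.6163.
Z = Σ e^(−Eᵢ/kT) = e^(−0.41395) + e^(−2.6163) = 0.66103 + 0.073073 = 0.73410.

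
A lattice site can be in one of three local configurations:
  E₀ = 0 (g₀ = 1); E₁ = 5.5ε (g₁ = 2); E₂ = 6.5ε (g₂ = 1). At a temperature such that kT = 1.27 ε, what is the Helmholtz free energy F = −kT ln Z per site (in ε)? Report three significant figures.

Eᵢ/kT = 0, 4.3307, 5.1181.
Z = Σ gᵢe^(−Eᵢ/kT) = 1·e^(−0) + 2·e^(−4.3307) + 1·e^(−5.1181) = 1.0000 + 0.026317 + 0.0059874 = 1.0323.
F = −kT ln Z = −1.27 × ln(1.0323) = −1.27 × 0.031789 = -0.0404 ε.

-0.0404 ε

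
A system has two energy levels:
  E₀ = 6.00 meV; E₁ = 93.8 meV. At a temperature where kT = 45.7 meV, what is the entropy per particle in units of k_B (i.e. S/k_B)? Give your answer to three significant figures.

Eᵢ/kT = 0.13129, 2.0525.
Z = Σ e^(−Eᵢ/kT) = e^(−0.13129) + e^(−2.0525) = 0.87696 + 0.12841 = 1.0054.
⟨E⟩ = Σ EᵢPᵢ = 17.214 meV.
S/k_B = ln Z + ⟨E⟩/kT = ln(1.0054) + 17.214/45.7 = 0.0053855 + 0.37667 = 0.382.

0.382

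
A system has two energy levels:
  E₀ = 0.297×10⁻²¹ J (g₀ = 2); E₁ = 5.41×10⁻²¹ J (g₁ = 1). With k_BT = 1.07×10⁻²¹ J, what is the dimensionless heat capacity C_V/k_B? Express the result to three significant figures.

Eᵢ/kT = 0.27757, 5.0561.
Z = Σ gᵢe^(−Eᵢ/kT) = 2·e^(−0.27757) + 1·e^(−5.0561) = 1.5152 + 0.0063704 = 1.5216.
⟨E⟩ = 0.31840, ⟨E²⟩ = 0.21037.
C_V/k_B = (⟨E²⟩ − ⟨E⟩²)/(kT)² = (0.21037 − 0.10138)/1.1449 = 0.0952.

0.0952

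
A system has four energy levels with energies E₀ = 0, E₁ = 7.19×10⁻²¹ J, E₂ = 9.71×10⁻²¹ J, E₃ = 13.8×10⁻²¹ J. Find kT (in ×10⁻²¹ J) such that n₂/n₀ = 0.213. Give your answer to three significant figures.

6.28 ×10⁻²¹ J

n₂/n₀ = exp[−(E₂−E₀)/kT] = 0.213.
⇒ (E₂−E₀)/kT = ln(1/0.213) = ln(4.6948) = 1.5465.
kT = 9.71 ×10⁻²¹ J / 1.5465 = 6.28 ×10⁻²¹ J.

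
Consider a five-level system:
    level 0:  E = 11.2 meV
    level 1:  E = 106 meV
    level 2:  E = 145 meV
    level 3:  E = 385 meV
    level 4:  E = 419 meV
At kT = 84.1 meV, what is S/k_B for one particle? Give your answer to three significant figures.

0.940

Eᵢ/kT = 0.13317, 1.2604, 1.7241, 4.5779, 4.9822.
Z = Σ e^(−Eᵢ/kT) = e^(−0.13317) + e^(−1.2604) + e^(−1.7241) + e^(−4.5779) + e^(−4.9822) = 0.87532 + 0.28354 + 0.17833 + 0.010276 + 0.0068590 = 1.3543.
⟨E⟩ = Σ EᵢPᵢ = 53.568 meV.
S/k_B = ln Z + ⟨E⟩/kT = ln(1.3543) + 53.568/84.1 = 0.30328 + 0.63696 = 0.940.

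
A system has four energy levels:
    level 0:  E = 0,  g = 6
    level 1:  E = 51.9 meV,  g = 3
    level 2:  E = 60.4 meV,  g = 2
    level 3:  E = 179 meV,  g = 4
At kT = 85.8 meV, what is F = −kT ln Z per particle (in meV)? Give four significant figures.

-189.7 meV

Eᵢ/kT = 0, 0.604895, 0.703963, 2.08625.
Z = Σ gᵢe^(−Eᵢ/kT) = 6·e^(−0) + 3·e^(−0.604895) + 2·e^(−0.703963) + 4·e^(−2.08625) = 6.00000 + 1.63840 + 0.989242 + 0.496607 = 9.12425.
F = −kT ln Z = −85.8 × ln(9.12425) = −85.8 × 2.21094 = -189.7 meV.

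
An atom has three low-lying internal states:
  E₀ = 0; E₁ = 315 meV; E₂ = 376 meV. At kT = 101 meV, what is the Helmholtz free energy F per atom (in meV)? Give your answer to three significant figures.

Eᵢ/kT = 0, 3.1188, 3.7228.
Z = Σ e^(−Eᵢ/kT) = e^(−0) + e^(−3.1188) + e^(−3.7228) = 1.0000 + 0.044210 + 0.024166 = 1.0684.
F = −kT ln Z = −101 × ln(1.0684) = −101 × 0.066162 = -6.68 meV.

-6.68 meV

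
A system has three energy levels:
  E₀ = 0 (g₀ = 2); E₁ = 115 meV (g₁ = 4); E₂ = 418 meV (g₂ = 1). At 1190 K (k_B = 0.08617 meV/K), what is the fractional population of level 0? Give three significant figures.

k_BT = 0.08617 × 1190 K = 102.54 meV.
Eᵢ/kT = 0, 1.1215, 4.0765.
Z = Σ gᵢe^(−Eᵢ/kT) = 2·e^(−0) + 4·e^(−1.1215) + 1·e^(−4.0765) = 2.0000 + 1.3032 + 0.016967 = 3.3202.
P₀ = g₀ e^(−E₀/kT) / Z = 2.0000/3.3202 = 0.602.

0.602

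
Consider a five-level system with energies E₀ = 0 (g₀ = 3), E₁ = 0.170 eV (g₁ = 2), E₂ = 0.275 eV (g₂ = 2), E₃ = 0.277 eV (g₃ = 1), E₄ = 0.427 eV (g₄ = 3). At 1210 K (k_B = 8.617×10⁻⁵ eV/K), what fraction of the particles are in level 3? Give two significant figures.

k_BT = 8.617×10⁻⁵ × 1210 K = 0.1043 eV.
Eᵢ/kT = 0, 1.630, 2.637, 2.656, 4.094.
Z = Σ gᵢe^(−Eᵢ/kT) = 3·e^(−0) + 2·e^(−1.630) + 2·e^(−2.637) + 1·e^(−2.656) + 3·e^(−4.094) = 3.000 + 0.3919 + 0.1432 + 0.07023 + 0.05002 = 3.655.
P₃ = g₃ e^(−E₃/kT) / Z = 0.07023/3.655 = 0.019.

0.019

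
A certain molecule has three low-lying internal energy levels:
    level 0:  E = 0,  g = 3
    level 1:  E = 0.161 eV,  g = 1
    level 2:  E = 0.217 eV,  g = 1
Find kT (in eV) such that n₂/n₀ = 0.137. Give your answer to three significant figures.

0.244 eV

n₂/n₀ = (g₂/g₀) exp[−(E₂−E₀)/kT] = 0.137.
⇒ (E₂−E₀)/kT = ln((1/3)/0.137) = ln(2.4331) = 0.88917.
kT = 0.217 eV / 0.88917 = 0.244 eV.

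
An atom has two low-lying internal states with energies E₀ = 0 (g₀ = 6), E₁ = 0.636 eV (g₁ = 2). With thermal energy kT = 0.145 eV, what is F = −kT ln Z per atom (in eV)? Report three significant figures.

Eᵢ/kT = 0, 4.3862.
Z = Σ gᵢe^(−Eᵢ/kT) = 6·e^(−0) + 2·e^(−4.3862) = 6.0000 + 0.024896 = 6.0249.
F = −kT ln Z = −0.145 × ln(6.0249) = −0.145 × 1.7959 = -0.260 eV.

-0.260 eV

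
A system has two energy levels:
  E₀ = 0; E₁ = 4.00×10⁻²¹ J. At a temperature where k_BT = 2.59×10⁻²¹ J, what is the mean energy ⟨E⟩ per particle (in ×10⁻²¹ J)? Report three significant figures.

0.704 ×10⁻²¹ J

Eᵢ/kT = 0, 1.5444.
Z = Σ e^(−Eᵢ/kT) = e^(−0) + e^(−1.5444) = 1.0000 + 0.21344 = 1.2134.
⟨E⟩ = Σ Eᵢ e^(−Eᵢ/kT) / Z = (0·1.0000 + 4.00·0.21344) / 1.2134 = 0.704 ×10⁻²¹ J.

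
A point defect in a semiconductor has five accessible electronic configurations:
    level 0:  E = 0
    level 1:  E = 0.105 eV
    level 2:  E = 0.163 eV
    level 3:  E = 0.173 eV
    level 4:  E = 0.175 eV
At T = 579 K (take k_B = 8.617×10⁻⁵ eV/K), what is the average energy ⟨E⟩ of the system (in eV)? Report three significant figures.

k_BT = 8.617×10⁻⁵ × 579 K = 0.049892 eV.
Eᵢ/kT = 0, 2.1045, 3.2671, 3.4675, 3.5076.
Z = Σ e^(−Eᵢ/kT) = e^(−0) + e^(−2.1045) + e^(−3.2671) + e^(−3.4675) + e^(−3.5076) = 1.0000 + 0.12191 + 0.038117 + 0.031195 + 0.029969 = 1.2212.
⟨E⟩ = Σ Eᵢ e^(−Eᵢ/kT) / Z = (0·1.0000 + 0.105·0.12191 + 0.163·0.038117 + 0.173·0.031195 + 0.175·0.029969) / 1.2212 = 0.0243 eV.

0.0243 eV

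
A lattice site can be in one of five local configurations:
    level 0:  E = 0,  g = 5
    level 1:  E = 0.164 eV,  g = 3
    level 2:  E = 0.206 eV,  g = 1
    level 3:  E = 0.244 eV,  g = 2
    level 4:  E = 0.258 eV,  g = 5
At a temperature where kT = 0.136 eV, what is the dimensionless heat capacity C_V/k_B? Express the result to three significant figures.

Eᵢ/kT = 0, 1.2059, 1.5147, 1.7941, 1.8971.
Z = Σ gᵢe^(−Eᵢ/kT) = 5·e^(−0) + 3·e^(−1.2059) + 1·e^(−1.5147) + 2·e^(−1.7941) + 5·e^(−1.8971) = 5.0000 + 0.89827 + 0.21987 + 0.33255 + 0.75001 = 7.2007.
⟨E⟩ = 0.064890 eV, ⟨E²⟩ = 0.014334 eV².
C_V/k_B = (⟨E²⟩ − ⟨E⟩²)/(kT)² = (0.014334 − 0.0042107)/0.018496 = 0.547.

0.547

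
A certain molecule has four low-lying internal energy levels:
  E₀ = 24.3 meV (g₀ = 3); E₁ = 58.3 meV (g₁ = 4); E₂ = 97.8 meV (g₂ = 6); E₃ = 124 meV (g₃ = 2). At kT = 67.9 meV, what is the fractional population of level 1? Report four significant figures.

0.3062

Eᵢ/kT = 0.357879, 0.858616, 1.44035, 1.82622.
Z = Σ gᵢe^(−Eᵢ/kT) = 3·e^(−0.357879) + 4·e^(−0.858616) + 6·e^(−1.44035) + 2·e^(−1.82622) = 2.09747 + 1.69499 + 1.42107 + 0.322042 = 5.53557.
P₁ = g₁ e^(−E₁/kT) / Z = 1.69499/5.53557 = 0.3062.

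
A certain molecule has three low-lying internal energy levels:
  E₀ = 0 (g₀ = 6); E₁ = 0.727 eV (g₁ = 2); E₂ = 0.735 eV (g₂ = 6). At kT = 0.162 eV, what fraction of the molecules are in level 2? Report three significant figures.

0.0106

Eᵢ/kT = 0, 4.4877, 4.5370.
Z = Σ gᵢe^(−Eᵢ/kT) = 6·e^(−0) + 2·e^(−4.4877) + 6·e^(−4.5370) = 6.0000 + 0.022493 + 0.064233 = 6.0867.
P₂ = g₂ e^(−E₂/kT) / Z = 0.064233/6.0867 = 0.0106.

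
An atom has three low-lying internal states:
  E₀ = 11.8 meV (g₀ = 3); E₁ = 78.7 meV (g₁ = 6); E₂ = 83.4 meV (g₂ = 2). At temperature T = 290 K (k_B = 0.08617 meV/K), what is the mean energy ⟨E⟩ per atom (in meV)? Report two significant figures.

22 meV

k_BT = 0.08617 × 290 K = 24.99 meV.
Eᵢ/kT = 0.4722, 3.149, 3.337.
Z = Σ gᵢe^(−Eᵢ/kT) = 3·e^(−0.4722) + 6·e^(−3.149) + 2·e^(−3.337) = 1.871 + 0.2574 + 0.07109 = 2.199.
⟨E⟩ = Σ Eᵢ gᵢe^(−Eᵢ/kT) / Z = (11.8·1.871 + 78.7·0.2574 + 83.4·0.07109) / 2.199 = 22 meV.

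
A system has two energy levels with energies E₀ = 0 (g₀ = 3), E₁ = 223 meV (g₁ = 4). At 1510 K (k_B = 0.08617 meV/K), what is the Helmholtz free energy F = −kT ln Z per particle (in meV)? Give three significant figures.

k_BT = 0.08617 × 1510 K = 130.12 meV.
Eᵢ/kT = 0, 1.7138.
Z = Σ gᵢe^(−Eᵢ/kT) = 3·e^(−0) + 4·e^(−1.7138) = 3.0000 + 0.72072 = 3.7207.
F = −kT ln Z = −130.12 × ln(3.7207) = −130.12 × 1.3139 = -171 meV.

-171 meV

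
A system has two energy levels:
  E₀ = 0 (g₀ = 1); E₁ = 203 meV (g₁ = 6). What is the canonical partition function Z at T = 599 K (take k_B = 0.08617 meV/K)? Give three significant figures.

k_BT = 0.08617 × 599 K = 51.616 meV.
Eᵢ/kT = 0, 3.9329.
Z = Σ gᵢe^(−Eᵢ/kT) = 1·e^(−0) + 6·e^(−3.9329) = 1.0000 + 0.11752 = 1.1175.

Z = 1.12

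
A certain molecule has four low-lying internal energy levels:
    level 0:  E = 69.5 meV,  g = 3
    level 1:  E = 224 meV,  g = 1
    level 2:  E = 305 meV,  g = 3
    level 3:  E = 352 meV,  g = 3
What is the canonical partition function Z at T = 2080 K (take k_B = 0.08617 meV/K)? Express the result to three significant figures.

k_BT = 0.08617 × 2080 K = 179.23 meV.
Eᵢ/kT = 0.38777, 1.2498, 1.7017, 1.9640.
Z = Σ gᵢe^(−Eᵢ/kT) = 3·e^(−0.38777) + 1·e^(−1.2498) + 3·e^(−1.7017) + 3·e^(−1.9640) = 2.0357 + 0.28656 + 0.54712 + 0.42089 = 3.2903.

Z = 3.29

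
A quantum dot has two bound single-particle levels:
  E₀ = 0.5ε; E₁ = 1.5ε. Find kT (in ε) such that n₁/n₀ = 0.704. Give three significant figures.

2.85 ε

n₁/n₀ = exp[−(E₁−E₀)/kT] = 0.704.
⇒ (E₁−E₀)/kT = ln(1/0.704) = ln(1.4205) = 0.35101.
kT = 1.0ε / 0.35101 = 2.85 ε.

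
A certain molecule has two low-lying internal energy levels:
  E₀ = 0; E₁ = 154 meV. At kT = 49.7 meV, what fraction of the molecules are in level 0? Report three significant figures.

Eᵢ/kT = 0, 3.0986.
Z = Σ e^(−Eᵢ/kT) = e^(−0) + e^(−3.0986) = 1.0000 + 0.045112 = 1.0451.
P₀ = e^(−E₀/kT) / Z = 1.0000/1.0451 = 0.957.

0.957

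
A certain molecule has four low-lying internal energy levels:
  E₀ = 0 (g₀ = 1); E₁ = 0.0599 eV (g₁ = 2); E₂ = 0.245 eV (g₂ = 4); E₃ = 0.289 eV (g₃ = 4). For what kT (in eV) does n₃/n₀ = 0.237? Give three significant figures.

0.102 eV

n₃/n₀ = (g₃/g₀) exp[−(E₃−E₀)/kT] = 0.237.
⇒ (E₃−E₀)/kT = ln((4/1)/0.237) = ln(16.878) = 2.8260.
kT = 0.289 eV / 2.8260 = 0.102 eV.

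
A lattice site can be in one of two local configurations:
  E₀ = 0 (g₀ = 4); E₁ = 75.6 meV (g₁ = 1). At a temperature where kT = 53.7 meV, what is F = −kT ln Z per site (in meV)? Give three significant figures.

-77.6 meV

Eᵢ/kT = 0, 1.4078.
Z = Σ gᵢe^(−Eᵢ/kT) = 4·e^(−0) + 1·e^(−1.4078) = 4.0000 + 0.24468 = 4.2447.
F = −kT ln Z = −53.7 × ln(4.2447) = −53.7 × 1.4457 = -77.6 meV.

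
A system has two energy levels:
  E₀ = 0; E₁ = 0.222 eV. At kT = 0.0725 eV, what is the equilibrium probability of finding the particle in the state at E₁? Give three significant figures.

Eᵢ/kT = 0, 3.0621.
Z = Σ e^(−Eᵢ/kT) = e^(−0) + e^(−3.0621) = 1.0000 + 0.046789 = 1.0468.
P₁ = e^(−E₁/kT) / Z = 0.046789/1.0468 = 0.0447.

0.0447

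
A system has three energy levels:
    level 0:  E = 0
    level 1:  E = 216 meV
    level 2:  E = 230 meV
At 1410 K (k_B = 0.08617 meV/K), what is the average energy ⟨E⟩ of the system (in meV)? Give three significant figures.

53.9 meV

k_BT = 0.08617 × 1410 K = 121.50 meV.
Eᵢ/kT = 0, 1.7778, 1.8930.
Z = Σ e^(−Eᵢ/kT) = e^(−0) + e^(−1.7778) + e^(−1.8930) = 1.0000 + 0.16901 + 0.15062 = 1.3196.
⟨E⟩ = Σ Eᵢ e^(−Eᵢ/kT) / Z = (0·1.0000 + 216·0.16901 + 230·0.15062) / 1.3196 = 53.9 meV.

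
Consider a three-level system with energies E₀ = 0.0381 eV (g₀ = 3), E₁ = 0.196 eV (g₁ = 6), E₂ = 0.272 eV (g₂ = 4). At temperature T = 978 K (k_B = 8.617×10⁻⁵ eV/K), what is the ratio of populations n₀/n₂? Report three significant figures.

k_BT = 8.617×10⁻⁵ × 978 K = 0.084274 eV.
n₀/n₂ = (g₀/g₂) exp[−(E₀−E₂)/kT] = (3/4) × exp(−(-0.2339 eV)/(0.084274 eV)) = (3/4) × exp(2.7755) = 12.0.

12.0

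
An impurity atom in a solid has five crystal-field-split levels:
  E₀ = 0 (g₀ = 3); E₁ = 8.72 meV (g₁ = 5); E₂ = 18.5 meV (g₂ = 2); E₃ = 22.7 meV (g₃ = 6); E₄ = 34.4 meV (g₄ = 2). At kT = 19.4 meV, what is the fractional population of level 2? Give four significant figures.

Eᵢ/kT = 0, 0.449485, 0.953608, 1.17010, 1.77320.
Z = Σ gᵢe^(−Eᵢ/kT) = 3·e^(−0) + 5·e^(−0.449485) + 2·e^(−0.953608) + 6·e^(−1.17010) + 2·e^(−1.77320) = 3.00000 + 3.18978 + 0.770696 + 1.86202 + 0.339578 = 9.16207.
P₂ = g₂ e^(−E₂/kT) / Z = 0.770696/9.16207 = 0.08412.

0.08412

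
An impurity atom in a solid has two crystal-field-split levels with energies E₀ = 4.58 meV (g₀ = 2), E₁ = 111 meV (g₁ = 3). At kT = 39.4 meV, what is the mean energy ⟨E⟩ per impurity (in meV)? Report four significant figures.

14.32 meV

Eᵢ/kT = 0.116244, 2.81726.
Z = Σ gᵢe^(−Eᵢ/kT) = 2·e^(−0.116244) + 3·e^(−2.81726) = 1.78052 + 0.179308 = 1.95983.
⟨E⟩ = Σ Eᵢ gᵢe^(−Eᵢ/kT) / Z = (4.58·1.78052 + 111·0.179308) / 1.95983 = 14.32 meV.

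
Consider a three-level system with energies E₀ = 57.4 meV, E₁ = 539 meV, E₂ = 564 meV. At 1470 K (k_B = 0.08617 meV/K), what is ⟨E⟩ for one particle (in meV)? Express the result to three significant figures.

k_BT = 0.08617 × 1470 K = 126.67 meV.
Eᵢ/kT = 0.45315, 4.2552, 4.4525.
Z = Σ e^(−Eᵢ/kT) = e^(−0.45315) + e^(−4.2552) + e^(−4.4525) = 0.63562 + 0.014190 + 0.011649 = 0.66146.
⟨E⟩ = Σ Eᵢ e^(−Eᵢ/kT) / Z = (57.4·0.63562 + 539·0.014190 + 564·0.011649) / 0.66146 = 76.7 meV.

76.7 meV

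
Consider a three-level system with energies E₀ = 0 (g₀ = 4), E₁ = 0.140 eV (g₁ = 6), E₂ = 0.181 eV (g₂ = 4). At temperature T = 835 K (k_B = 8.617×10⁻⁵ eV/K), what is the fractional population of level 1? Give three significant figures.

k_BT = 8.617×10⁻⁵ × 835 K = 0.071952 eV.
Eᵢ/kT = 0, 1.9457, 2.5156.
Z = Σ gᵢe^(−Eᵢ/kT) = 4·e^(−0) + 6·e^(−1.9457) + 4·e^(−2.5156) = 4.0000 + 0.85732 + 0.32326 = 5.1806.
P₁ = g₁ e^(−E₁/kT) / Z = 0.85732/5.1806 = 0.165.

0.165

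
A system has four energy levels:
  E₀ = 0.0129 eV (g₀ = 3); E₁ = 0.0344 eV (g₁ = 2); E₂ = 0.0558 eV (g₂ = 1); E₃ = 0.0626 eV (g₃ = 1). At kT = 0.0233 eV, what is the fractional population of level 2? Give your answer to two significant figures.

0.039

Eᵢ/kT = 0.5536, 1.476, 2.395, 2.687.
Z = Σ gᵢe^(−Eᵢ/kT) = 3·e^(−0.5536) + 2·e^(−1.476) + 1·e^(−2.395) + 1·e^(−2.687) = 1.725 + 0.4571 + 0.09117 + 0.06808 = 2.341.
P₂ = g₂ e^(−E₂/kT) / Z = 0.09117/2.341 = 0.039.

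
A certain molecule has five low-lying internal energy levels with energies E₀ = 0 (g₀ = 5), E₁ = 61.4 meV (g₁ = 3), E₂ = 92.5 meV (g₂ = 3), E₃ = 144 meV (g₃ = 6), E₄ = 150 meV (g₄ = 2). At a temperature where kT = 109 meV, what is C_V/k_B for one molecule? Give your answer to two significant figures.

Eᵢ/kT = 0, 0.5633, 0.8486, 1.321, 1.376.
Z = Σ gᵢe^(−Eᵢ/kT) = 5·e^(−0) + 3·e^(−0.5633) + 3·e^(−0.8486) + 6·e^(−1.321) + 2·e^(−1.376) = 5.000 + 1.708 + 1.284 + 1.601 + 0.5052 = 10.10.
⟨E⟩ = 52.47 meV, ⟨E²⟩ = 6138 meV².
C_V/k_B = (⟨E²⟩ − ⟨E⟩²)/(kT)² = (6138 − 2753)/11880 = 0.28.

0.28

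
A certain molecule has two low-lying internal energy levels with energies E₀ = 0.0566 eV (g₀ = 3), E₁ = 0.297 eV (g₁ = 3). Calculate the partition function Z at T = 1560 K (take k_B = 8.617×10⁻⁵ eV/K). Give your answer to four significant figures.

k_BT = 8.617×10⁻⁵ × 1560 K = 0.134425 eV.
Eᵢ/kT = 0.421053, 2.20941.
Z = Σ gᵢe^(−Eᵢ/kT) = 3·e^(−0.421053) + 3·e^(−2.20941) = 1.96907 + 0.329296 = 2.29837.

Z = 2.298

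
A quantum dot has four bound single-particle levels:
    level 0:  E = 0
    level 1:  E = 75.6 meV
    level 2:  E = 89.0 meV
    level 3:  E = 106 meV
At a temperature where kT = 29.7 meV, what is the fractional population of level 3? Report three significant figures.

Eᵢ/kT = 0, 2.5455, 2.9966, 3.5690.
Z = Σ e^(−Eᵢ/kT) = e^(−0) + e^(−2.5455) + e^(−2.9966) + e^(−3.5690) = 1.0000 + 0.078434 + 0.049957 + 0.028184 = 1.1566.
P₃ = e^(−E₃/kT) / Z = 0.028184/1.1566 = 0.0244.

0.0244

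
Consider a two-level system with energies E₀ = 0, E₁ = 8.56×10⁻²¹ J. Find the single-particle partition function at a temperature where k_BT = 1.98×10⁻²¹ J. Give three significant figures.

Z = 1.01

Eᵢ/kT = 0, 4.3232.
Z = Σ e^(−Eᵢ/kT) = e^(−0) + e^(−4.3232) = 1.0000 + 0.013257 = 1.0133.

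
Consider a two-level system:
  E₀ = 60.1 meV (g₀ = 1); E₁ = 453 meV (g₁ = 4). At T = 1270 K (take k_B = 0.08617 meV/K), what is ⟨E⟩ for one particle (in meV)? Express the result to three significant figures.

k_BT = 0.08617 × 1270 K = 109.44 meV.
Eᵢ/kT = 0.54916, 4.1393.
Z = Σ gᵢe^(−Eᵢ/kT) = 1·e^(−0.54916) + 4·e^(−4.1393) = 0.57743 + 0.063736 = 0.64117.
⟨E⟩ = Σ Eᵢ gᵢe^(−Eᵢ/kT) / Z = (60.1·0.57743 + 453·0.063736) / 0.64117 = 99.2 meV.

99.2 meV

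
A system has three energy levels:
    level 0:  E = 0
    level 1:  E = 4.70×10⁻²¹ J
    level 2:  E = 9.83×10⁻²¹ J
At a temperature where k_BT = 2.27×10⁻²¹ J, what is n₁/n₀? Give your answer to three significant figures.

0.126

n₁/n₀ = exp[−(E₁−E₀)/kT] = exp(−(4.70 ×10⁻²¹ J)/(2.27 ×10⁻²¹ J)) = exp(-2.0705) = 0.126.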